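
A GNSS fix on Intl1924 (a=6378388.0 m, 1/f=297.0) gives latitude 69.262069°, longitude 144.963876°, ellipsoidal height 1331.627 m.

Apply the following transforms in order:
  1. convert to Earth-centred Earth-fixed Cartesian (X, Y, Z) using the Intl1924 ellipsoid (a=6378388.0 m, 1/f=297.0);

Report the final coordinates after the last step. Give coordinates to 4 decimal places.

start: φ=69.262069°, λ=144.963876°, h=1331.627 m
→ ECEF (a=6378388.000, f=1/297.0): X=-1855124.9275, Y=1300716.3087, Z=5943770.9049

X=-1855124.9275 m, Y=1300716.3087 m, Z=5943770.9049 m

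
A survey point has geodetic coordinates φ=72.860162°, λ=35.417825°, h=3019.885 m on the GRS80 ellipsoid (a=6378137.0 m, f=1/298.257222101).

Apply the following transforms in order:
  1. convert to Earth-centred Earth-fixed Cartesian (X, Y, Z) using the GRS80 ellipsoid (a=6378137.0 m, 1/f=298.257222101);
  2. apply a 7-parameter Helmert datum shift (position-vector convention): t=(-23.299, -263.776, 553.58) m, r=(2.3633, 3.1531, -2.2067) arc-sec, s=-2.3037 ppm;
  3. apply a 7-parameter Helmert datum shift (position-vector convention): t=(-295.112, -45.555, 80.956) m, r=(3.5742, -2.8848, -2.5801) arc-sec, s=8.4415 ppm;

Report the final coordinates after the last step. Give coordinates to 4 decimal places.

X=1536983.7435 m, Y=1092680.1770 m, Z=6076248.4299 m

start: φ=72.860162°, λ=35.417825°, h=3019.885 m
→ ECEF (a=6378137.000, f=1/298.257222101): X=1537259.4585, Y=1093193.3770, Z=6075547.1347
→ Helmert 7p (PV): X=1537337.1881, Y=1092841.0254, Z=6076075.7443
→ Helmert 7p (PV): X=1536983.7435, Y=1092680.1770, Z=6076248.4299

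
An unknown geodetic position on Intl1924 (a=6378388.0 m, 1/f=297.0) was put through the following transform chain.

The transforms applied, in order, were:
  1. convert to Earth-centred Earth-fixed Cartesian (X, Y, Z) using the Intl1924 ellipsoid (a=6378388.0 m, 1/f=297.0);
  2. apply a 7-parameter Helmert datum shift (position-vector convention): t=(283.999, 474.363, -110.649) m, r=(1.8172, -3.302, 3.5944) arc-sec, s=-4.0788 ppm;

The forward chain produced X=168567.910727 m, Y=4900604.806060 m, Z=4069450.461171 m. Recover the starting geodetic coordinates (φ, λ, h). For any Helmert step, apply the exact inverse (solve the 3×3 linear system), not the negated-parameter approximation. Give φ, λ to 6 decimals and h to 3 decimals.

start: X=168567.9107, Y=4900604.8061, Z=4069450.4612 m
→ Helmert⁻¹: X=168435.1367, Y=4900183.3473, Z=4069531.8420
→ geod (Bowring, a=6378388.000): φ=39.88250000°, λ=88.03133400°, h=2309.7750 m

φ=39.882500°, λ=88.031334°, h=2309.775 m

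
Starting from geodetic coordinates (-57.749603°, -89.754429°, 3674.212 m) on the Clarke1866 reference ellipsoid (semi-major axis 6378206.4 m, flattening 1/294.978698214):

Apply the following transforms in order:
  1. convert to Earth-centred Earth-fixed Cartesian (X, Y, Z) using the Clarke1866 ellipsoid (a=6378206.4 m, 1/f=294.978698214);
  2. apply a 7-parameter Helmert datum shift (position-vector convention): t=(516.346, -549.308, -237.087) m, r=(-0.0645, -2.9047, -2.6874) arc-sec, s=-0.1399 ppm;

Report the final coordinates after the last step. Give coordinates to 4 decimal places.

X=15178.9944 m, Y=-3414289.6566 m, Z=-5374050.2556 m

start: φ=-57.749603°, λ=-89.754429°, h=3674.212 m
→ ECEF (a=6378206.400, f=1/294.978698214): X=14631.4516, Y=-3413738.9551, Z=-5373815.1939
→ Helmert 7p (PV): X=15178.9944, Y=-3414289.6566, Z=-5374050.2556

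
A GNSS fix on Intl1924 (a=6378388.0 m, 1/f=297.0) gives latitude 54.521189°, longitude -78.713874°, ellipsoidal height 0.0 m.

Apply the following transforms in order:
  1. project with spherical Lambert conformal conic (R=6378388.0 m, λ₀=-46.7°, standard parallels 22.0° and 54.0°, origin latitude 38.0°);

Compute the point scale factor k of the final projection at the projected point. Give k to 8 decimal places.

1.00292687

start: φ=54.521189°, λ=-78.713874°, h=0.000 m
→ into lcc (λ₀=-46.7°): φ=54.52118900°, λ−λ₀=-32.01387400°
scale k = 1.00292687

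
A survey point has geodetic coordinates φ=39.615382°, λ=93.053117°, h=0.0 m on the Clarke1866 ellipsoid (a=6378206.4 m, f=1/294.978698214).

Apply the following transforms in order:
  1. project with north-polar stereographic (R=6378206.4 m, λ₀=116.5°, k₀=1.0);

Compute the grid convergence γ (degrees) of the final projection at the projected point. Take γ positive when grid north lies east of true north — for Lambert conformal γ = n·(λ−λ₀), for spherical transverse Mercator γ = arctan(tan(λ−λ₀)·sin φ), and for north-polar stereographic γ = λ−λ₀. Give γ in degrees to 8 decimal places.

start: φ=39.615382°, λ=93.053117°, h=0.000 m
→ into stereo (λ₀=116.5°): φ=39.61538200°, λ−λ₀=-23.44688300°
convergence γ = -23.44688300°

-23.44688300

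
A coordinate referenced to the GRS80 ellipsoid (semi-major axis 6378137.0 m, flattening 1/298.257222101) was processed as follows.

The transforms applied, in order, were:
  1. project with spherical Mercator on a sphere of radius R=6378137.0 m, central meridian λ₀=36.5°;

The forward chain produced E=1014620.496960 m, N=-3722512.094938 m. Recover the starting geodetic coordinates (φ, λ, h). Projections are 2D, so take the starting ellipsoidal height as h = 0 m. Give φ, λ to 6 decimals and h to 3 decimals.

φ=-31.688665°, λ=45.614491°, h=0.000 m

start: E=1014620.4970, N=-3722512.0949 m
→ merc⁻¹: φ=-31.68866500°, λ=45.61449100°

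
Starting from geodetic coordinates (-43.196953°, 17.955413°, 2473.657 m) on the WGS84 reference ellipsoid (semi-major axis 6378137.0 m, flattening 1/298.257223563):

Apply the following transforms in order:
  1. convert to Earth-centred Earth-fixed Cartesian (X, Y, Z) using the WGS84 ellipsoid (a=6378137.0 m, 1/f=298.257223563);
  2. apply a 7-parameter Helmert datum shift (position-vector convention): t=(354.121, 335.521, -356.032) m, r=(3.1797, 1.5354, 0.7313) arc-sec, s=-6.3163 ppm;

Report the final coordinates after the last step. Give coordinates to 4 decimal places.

X=4432196.1692 m, Y=1436611.1678 m, Z=-4345511.0859 m

start: φ=-43.196953°, λ=17.955413°, h=2473.657 m
→ ECEF (a=6378137.000, f=1/298.257223563): X=4431907.4779, Y=1436202.0222, Z=-4345171.6489
→ Helmert 7p (PV): X=4432196.1692, Y=1436611.1678, Z=-4345511.0859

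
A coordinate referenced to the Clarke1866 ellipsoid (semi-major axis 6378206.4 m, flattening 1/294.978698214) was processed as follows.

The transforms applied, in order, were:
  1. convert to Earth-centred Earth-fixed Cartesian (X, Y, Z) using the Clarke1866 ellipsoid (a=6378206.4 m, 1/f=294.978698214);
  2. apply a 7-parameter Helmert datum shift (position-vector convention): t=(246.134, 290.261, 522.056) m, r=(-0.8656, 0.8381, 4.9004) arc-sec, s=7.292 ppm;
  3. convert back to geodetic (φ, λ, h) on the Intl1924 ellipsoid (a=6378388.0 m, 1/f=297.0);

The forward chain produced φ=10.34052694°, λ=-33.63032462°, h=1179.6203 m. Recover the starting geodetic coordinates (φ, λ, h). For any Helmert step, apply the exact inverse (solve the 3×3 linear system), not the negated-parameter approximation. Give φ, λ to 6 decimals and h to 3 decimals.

φ=10.336484°, λ=-33.635196°, h=1182.274 m

start: φ=10.340527°, λ=-33.630325°, h=1179.620 m
→ ECEF (a=6378388.000, f=1/297.0): X=5226101.3476, Y=-3476201.8034, Z=1137546.6073
→ Helmert⁻¹: X=5225729.8906, Y=-3476595.6375, Z=1137022.9038
→ geod (Bowring, a=6378206.400): φ=10.33648400°, λ=-33.63519600°, h=1182.2740 m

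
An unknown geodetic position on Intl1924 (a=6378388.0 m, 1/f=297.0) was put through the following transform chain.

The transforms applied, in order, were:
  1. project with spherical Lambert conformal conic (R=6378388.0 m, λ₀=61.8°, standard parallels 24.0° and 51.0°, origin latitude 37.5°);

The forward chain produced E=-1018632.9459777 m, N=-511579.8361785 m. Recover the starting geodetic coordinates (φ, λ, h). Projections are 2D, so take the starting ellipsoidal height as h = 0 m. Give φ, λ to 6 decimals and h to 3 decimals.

φ=32.221964°, λ=50.702961°, h=0.000 m

start: E=-1018632.9460, N=-511579.8362 m
→ lcc⁻¹: φ=32.22196400°, λ=50.70296100°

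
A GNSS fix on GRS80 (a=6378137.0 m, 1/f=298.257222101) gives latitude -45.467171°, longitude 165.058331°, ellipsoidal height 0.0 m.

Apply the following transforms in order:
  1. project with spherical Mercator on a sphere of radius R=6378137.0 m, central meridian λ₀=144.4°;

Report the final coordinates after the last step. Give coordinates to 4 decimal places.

start: φ=-45.467171°, λ=165.058331°, h=0.000 m
→ merc (R=6378137.0, λ₀=144.4°): E=2299674.8876, N=-5695370.2991

E=2299674.8876 m, N=-5695370.2991 m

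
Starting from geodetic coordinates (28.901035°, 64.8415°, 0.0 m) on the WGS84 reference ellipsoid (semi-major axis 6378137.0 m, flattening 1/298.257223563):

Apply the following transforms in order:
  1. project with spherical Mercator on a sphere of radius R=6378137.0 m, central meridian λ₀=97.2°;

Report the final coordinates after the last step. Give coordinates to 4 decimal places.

start: φ=28.901035°, λ=64.841500°, h=0.000 m
→ merc (R=6378137.0, λ₀=97.2°): E=-3602131.7428, N=3363056.0278

E=-3602131.7428 m, N=3363056.0278 m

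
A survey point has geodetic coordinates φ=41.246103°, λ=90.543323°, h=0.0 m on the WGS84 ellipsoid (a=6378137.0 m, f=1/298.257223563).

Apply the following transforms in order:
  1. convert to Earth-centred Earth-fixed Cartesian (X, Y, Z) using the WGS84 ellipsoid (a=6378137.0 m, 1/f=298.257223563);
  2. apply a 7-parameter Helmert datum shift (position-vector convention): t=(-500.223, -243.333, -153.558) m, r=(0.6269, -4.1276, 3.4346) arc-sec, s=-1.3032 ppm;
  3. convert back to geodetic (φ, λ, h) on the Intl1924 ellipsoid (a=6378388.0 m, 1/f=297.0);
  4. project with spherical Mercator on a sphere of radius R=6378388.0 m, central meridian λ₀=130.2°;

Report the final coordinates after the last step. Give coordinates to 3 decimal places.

start: φ=41.246103°, λ=90.543323°, h=0.000 m
→ ECEF (a=6378137.000, f=1/298.257223563): X=-45541.4440, Y=4802399.9025, Z=4183011.8106
→ Helmert 7p (PV): X=-46205.2812, Y=4802136.8393, Z=4182866.4859
→ geod (Bowring, a=6378388.000): φ=41.24745843°, λ=90.55127249°, h=-500.1869 m
→ merc (R=6378388.0, λ₀=130.2°): E=-4413849.8498, N=5049109.2210

E=-4413849.850 m, N=5049109.221 m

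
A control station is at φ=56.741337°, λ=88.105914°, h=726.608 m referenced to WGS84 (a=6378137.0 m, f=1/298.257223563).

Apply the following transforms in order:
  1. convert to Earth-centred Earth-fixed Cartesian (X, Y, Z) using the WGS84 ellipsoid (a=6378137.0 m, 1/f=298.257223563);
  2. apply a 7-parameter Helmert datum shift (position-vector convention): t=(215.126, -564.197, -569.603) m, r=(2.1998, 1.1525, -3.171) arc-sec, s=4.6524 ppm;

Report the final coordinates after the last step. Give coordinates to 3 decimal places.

start: φ=56.741337°, λ=88.105914°, h=726.608 m
→ ECEF (a=6378137.000, f=1/298.257223563): X=115897.2205, Y=3504594.0125, Z=5310765.3906
→ Helmert 7p (PV): X=116196.4375, Y=3503987.6993, Z=5310257.2243

X=116196.438 m, Y=3503987.699 m, Z=5310257.224 m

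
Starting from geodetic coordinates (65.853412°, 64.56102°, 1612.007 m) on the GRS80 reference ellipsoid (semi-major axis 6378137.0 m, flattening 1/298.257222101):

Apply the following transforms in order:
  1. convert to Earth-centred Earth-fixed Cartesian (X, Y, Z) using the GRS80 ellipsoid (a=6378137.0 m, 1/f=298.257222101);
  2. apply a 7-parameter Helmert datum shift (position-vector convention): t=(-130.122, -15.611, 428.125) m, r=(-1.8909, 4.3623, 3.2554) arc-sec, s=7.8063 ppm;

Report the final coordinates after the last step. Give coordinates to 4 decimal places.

start: φ=65.853412°, λ=64.561020°, h=1612.007 m
→ ECEF (a=6378137.000, f=1/298.257222101): X=1124166.7941, Y=2363338.8438, Z=5798751.1104
→ Helmert 7p (PV): X=1124130.7867, Y=2363412.5838, Z=5799179.0613

X=1124130.7867 m, Y=2363412.5838 m, Z=5799179.0613 m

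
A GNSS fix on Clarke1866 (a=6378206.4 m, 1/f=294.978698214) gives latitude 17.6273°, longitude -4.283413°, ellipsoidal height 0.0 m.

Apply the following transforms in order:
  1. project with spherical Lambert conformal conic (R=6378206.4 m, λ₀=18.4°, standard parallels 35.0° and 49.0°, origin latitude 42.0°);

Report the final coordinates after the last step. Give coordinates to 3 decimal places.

start: φ=17.627300°, λ=-4.283413°, h=0.000 m
→ lcc (R=6378206.4, λ₀=18.4°): E=-2568295.7203, N=-2429046.7289

E=-2568295.720 m, N=-2429046.729 m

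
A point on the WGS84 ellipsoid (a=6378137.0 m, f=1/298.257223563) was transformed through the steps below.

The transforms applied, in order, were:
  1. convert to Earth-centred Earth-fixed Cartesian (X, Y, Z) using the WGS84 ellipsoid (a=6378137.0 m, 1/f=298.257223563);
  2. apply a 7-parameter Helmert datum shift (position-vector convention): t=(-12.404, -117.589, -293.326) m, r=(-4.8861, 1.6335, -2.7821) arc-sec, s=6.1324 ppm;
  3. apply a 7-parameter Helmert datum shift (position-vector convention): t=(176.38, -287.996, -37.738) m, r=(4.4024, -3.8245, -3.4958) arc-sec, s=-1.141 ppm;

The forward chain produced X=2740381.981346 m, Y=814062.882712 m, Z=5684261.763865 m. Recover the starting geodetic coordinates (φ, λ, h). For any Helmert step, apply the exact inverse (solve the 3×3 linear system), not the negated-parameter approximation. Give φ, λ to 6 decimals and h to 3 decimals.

φ=63.456425°, λ=16.554546°, h=1836.497 m

start: X=2740381.9813, Y=814062.8827, Z=5684261.7639 m
→ Helmert⁻¹: X=2740300.3188, Y=814519.5720, Z=5684237.7932
→ Helmert⁻¹: X=2740239.9134, Y=814534.4676, Z=5684537.2558
→ geod (Bowring, a=6378137.000): φ=63.45642500°, λ=16.55454600°, h=1836.4970 m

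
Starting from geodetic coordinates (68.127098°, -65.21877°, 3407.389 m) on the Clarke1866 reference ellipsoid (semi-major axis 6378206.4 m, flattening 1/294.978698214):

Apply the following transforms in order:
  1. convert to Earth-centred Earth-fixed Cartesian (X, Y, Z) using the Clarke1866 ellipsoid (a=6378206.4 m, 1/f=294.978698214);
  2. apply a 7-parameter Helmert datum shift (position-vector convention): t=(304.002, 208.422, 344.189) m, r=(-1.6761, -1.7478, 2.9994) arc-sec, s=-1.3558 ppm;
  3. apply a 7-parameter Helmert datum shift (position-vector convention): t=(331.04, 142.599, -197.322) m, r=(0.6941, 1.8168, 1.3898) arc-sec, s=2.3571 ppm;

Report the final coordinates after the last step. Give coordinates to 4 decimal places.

X=1000124.6354 m, Y=-2164451.5860 m, Z=5899526.6352 m

start: φ=68.127098°, λ=-65.218770°, h=3407.389 m
→ ECEF (a=6378206.400, f=1/294.978698214): X=999440.5502, Y=-2164849.7943, Z=5899363.8898
→ Helmert 7p (PV): X=999724.6887, Y=-2164575.9659, Z=5899726.1407
→ Helmert 7p (PV): X=1000124.6354, Y=-2164451.5860, Z=5899526.6352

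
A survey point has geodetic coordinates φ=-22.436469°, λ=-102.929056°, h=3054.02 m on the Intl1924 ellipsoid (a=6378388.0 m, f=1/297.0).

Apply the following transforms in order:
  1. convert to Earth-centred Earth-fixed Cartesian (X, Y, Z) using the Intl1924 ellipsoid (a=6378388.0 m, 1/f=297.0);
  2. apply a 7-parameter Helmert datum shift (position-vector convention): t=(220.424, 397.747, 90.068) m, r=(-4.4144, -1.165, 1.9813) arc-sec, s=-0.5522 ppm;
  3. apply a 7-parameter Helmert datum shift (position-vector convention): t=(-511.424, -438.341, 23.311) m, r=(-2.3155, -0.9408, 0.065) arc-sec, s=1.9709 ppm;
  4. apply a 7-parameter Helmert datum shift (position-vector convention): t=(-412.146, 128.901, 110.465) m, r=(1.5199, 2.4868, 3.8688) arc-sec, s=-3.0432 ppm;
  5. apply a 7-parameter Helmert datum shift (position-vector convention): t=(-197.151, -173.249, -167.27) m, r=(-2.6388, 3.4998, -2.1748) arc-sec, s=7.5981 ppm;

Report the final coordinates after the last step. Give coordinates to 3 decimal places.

start: φ=-22.436469°, λ=-102.929056°, h=3054.020 m
→ ECEF (a=6378388.000, f=1/297.0): X=-1320377.6581, Y=-5751666.5772, Z=-2420352.6835
→ Helmert 7p (PV): X=-1320087.5864, Y=-5751330.1365, Z=-2420145.6417
→ Helmert 7p (PV): X=-1320588.7611, Y=-5751807.3971, Z=-2420068.5579
→ Helmert 7p (PV): X=-1320918.1821, Y=-5751667.9291, Z=-2419977.1898
→ Helmert 7p (PV): X=-1321227.0754, Y=-5751901.9119, Z=-2420066.8510

X=-1321227.075 m, Y=-5751901.912 m, Z=-2420066.851 m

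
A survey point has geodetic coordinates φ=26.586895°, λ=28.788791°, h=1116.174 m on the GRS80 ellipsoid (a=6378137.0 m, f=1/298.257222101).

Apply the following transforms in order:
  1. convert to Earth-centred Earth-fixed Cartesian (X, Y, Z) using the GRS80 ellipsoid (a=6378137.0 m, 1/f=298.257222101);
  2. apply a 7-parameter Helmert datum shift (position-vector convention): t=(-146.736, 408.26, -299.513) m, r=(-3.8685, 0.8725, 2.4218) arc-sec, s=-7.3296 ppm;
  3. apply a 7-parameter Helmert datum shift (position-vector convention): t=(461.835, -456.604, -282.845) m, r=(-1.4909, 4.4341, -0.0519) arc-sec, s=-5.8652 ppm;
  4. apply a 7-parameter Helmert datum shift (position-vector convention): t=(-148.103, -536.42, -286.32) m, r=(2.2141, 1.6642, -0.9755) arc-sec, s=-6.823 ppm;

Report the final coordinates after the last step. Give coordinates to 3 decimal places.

start: φ=26.586895°, λ=28.788791°, h=1116.174 m
→ ECEF (a=6378137.000, f=1/298.257222101): X=5002949.8220, Y=2749120.5227, Z=2837857.2821
→ Helmert 7p (PV): X=5002746.1427, Y=2749620.5967, Z=2837464.2470
→ Helmert 7p (PV): X=5003240.3244, Y=2749167.1162, Z=2837037.3413
→ Helmert 7p (PV): X=5003093.9758, Y=2748557.8234, Z=2836720.8070

X=5003093.976 m, Y=2748557.823 m, Z=2836720.807 m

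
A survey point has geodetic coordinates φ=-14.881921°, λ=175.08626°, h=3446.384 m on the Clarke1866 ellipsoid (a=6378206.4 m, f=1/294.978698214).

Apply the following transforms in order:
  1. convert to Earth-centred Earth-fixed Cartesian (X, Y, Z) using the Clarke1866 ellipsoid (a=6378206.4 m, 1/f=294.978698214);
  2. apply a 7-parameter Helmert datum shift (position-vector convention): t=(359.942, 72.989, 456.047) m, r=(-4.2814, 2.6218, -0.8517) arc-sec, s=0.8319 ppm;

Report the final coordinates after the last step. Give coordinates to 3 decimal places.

start: φ=-14.881921°, λ=175.086260°, h=3446.384 m
→ ECEF (a=6378206.400, f=1/294.978698214): X=-6146298.2892, Y=528408.4348, Z=-1628261.7538
→ Helmert 7p (PV): X=-6145961.9750, Y=528473.4449, Z=-1627739.9047

X=-6145961.975 m, Y=528473.445 m, Z=-1627739.905 m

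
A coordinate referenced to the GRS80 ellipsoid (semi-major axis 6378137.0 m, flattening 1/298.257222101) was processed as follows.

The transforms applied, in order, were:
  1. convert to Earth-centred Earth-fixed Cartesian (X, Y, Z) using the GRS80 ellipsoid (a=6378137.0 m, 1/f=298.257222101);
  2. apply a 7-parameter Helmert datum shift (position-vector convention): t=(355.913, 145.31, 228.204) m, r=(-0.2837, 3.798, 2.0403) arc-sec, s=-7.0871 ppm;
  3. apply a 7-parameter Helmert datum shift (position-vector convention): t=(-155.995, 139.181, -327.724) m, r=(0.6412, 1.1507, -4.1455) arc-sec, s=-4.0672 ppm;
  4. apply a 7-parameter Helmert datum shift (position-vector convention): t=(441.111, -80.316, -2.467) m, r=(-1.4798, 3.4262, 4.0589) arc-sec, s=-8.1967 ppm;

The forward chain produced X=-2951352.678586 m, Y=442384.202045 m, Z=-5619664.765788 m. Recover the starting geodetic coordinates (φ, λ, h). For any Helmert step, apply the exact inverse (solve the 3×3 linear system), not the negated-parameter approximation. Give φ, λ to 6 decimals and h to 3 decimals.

start: X=-2951352.6786, Y=442384.2020, Z=-5619664.7658 m
→ Helmert⁻¹: X=-2951715.9279, Y=442566.5466, Z=-5619754.2168
→ Helmert⁻¹: X=-2951549.4783, Y=442352.3762, Z=-5619467.1893
→ Helmert⁻¹: X=-2951818.4589, Y=442247.1281, Z=-5619788.9651
→ geod (Bowring, a=6378137.000): φ=-62.18556500°, λ=171.47921300°, h=1802.5970 m

φ=-62.185565°, λ=171.479213°, h=1802.597 m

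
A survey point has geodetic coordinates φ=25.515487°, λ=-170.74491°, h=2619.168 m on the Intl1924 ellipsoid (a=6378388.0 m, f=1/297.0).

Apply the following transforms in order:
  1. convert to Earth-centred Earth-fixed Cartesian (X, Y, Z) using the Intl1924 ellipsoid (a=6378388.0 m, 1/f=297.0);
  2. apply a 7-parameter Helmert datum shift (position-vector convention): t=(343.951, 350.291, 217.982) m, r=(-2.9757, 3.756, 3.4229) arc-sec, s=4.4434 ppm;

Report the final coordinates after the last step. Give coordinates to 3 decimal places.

X=-5686857.608 m, Y=-926453.521 m, Z=2732231.111 m

start: φ=25.515487°, λ=-170.744910°, h=2619.168 m
→ ECEF (a=6378388.000, f=1/297.0): X=-5687241.4144, Y=-926744.7277, Z=2731884.0579
→ Helmert 7p (PV): X=-5686857.6082, Y=-926453.5211, Z=2732231.1115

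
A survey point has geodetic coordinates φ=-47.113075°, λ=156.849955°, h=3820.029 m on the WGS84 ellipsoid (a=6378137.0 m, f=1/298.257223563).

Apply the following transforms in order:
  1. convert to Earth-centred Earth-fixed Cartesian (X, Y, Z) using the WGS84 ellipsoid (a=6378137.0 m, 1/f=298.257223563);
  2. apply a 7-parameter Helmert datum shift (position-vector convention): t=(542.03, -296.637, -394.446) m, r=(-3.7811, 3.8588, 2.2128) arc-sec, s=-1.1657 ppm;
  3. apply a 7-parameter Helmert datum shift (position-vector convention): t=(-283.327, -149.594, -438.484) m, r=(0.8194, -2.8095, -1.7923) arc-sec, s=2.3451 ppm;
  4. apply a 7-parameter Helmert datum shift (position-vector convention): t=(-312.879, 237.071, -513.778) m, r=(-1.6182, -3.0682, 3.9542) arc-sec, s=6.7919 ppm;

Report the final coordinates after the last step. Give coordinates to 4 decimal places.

X=-4000805.9973 m, Y=1710203.6507 m, Z=-4654588.8181 m

start: φ=-47.113075°, λ=156.849955°, h=3820.029 m
→ ECEF (a=6378137.000, f=1/298.257223563): X=-4000729.2212, Y=1710587.3548, Z=-4653127.8826
→ Helmert 7p (PV): X=-4000287.9292, Y=1710160.5065, Z=-4653473.4161
→ Helmert 7p (PV): X=-4000502.3927, Y=1710068.1691, Z=-4653970.5067
→ Helmert 7p (PV): X=-4000805.9973, Y=1710203.6507, Z=-4654588.8181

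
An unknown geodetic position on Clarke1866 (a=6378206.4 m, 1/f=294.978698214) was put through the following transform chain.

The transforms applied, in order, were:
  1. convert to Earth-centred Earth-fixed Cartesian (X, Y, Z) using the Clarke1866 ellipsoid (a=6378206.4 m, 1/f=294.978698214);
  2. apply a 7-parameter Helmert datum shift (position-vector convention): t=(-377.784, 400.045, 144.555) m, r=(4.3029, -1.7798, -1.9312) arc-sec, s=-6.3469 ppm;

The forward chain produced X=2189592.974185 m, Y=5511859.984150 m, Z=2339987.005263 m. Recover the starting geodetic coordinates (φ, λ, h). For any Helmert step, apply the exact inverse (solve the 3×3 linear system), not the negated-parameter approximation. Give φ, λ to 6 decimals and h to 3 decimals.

start: X=2189592.9742, Y=5511859.9842, Z=2339987.0053 m
→ Helmert⁻¹: X=2189953.2434, Y=5511564.2331, Z=2339723.4276
→ geod (Bowring, a=6378206.400): φ=21.66291200°, λ=68.33020100°, h=260.9630 m

φ=21.662912°, λ=68.330201°, h=260.963 m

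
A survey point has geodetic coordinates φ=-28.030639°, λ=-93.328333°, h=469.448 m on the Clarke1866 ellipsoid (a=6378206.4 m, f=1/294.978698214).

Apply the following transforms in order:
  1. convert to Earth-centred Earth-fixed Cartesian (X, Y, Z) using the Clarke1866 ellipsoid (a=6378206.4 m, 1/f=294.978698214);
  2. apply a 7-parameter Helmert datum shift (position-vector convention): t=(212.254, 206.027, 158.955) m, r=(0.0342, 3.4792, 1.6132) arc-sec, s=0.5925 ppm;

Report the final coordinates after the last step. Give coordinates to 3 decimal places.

X=-326928.873 m, Y=-5624942.028 m, Z=-2979395.742 m

start: φ=-28.030639°, λ=-93.328333°, h=469.448 m
→ ECEF (a=6378206.400, f=1/294.978698214): X=-327134.6690, Y=-5625142.6580, Z=-2979557.5167
→ Helmert 7p (PV): X=-326928.8726, Y=-5624942.0284, Z=-2979395.7418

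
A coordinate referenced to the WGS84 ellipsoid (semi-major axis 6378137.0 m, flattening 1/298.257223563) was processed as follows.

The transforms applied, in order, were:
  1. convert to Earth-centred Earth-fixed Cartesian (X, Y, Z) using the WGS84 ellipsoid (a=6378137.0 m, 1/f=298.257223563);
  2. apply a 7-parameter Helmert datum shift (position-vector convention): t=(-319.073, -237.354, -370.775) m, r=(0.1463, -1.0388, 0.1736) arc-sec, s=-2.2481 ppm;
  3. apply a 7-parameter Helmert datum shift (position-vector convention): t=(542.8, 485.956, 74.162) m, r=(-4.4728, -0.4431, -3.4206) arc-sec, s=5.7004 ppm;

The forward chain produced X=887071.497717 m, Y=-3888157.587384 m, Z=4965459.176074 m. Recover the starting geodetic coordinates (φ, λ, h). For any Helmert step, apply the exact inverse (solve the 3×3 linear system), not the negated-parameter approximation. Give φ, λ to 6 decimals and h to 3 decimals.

start: X=887071.4977, Y=-3888157.5874, Z=4965459.1761 m
→ Helmert⁻¹: X=886598.7993, Y=-3888714.3444, Z=4965270.4792
→ Helmert⁻¹: X=886941.6017, Y=-3888482.9565, Z=4965650.7086
→ geod (Bowring, a=6378137.000): φ=51.41661000°, λ=-77.15097000°, h=3926.1190 m

φ=51.416610°, λ=-77.150970°, h=3926.119 m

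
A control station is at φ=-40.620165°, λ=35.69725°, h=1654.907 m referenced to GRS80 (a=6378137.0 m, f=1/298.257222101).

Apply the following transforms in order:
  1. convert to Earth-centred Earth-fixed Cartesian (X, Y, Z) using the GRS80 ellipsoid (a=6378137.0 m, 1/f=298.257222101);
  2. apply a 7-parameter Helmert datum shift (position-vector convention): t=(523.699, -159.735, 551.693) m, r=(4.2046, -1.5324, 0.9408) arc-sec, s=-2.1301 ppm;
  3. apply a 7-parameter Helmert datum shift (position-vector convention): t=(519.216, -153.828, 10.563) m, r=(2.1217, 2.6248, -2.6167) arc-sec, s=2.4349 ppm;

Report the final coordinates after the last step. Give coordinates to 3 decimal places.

X=3939310.691 m, Y=2829426.205 m, Z=-4130947.971 m

start: φ=-40.620165°, λ=35.697250°, h=1654.907 m
→ ECEF (a=6378137.000, f=1/298.257222101): X=3938265.4578, Y=2829644.1987, Z=-4131574.8911
→ Helmert 7p (PV): X=3938798.5561, Y=2829580.6189, Z=-4130927.4583
→ Helmert 7p (PV): X=3939310.6914, Y=2829426.2045, Z=-4130947.9706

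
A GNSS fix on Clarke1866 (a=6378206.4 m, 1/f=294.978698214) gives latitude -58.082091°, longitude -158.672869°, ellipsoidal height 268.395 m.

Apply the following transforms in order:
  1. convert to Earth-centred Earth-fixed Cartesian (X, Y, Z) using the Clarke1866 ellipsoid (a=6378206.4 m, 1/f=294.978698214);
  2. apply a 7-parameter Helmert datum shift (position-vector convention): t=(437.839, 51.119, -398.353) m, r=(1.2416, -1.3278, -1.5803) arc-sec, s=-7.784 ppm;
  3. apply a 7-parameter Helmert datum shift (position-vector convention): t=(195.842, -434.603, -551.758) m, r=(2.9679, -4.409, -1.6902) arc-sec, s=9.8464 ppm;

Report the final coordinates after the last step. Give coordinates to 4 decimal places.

X=-3148313.2386 m, Y=-1229715.6540 m, Z=-5391679.5021 m

start: φ=-58.082091°, λ=-158.672869°, h=268.395 m
→ ECEF (a=6378206.400, f=1/294.978698214): X=-3149070.8730, Y=-1229489.5814, Z=-5390605.6051
→ Helmert 7p (PV): X=-3148583.2403, Y=-1229372.3174, Z=-5390989.6700
→ Helmert 7p (PV): X=-3148313.2386, Y=-1229715.6540, Z=-5391679.5021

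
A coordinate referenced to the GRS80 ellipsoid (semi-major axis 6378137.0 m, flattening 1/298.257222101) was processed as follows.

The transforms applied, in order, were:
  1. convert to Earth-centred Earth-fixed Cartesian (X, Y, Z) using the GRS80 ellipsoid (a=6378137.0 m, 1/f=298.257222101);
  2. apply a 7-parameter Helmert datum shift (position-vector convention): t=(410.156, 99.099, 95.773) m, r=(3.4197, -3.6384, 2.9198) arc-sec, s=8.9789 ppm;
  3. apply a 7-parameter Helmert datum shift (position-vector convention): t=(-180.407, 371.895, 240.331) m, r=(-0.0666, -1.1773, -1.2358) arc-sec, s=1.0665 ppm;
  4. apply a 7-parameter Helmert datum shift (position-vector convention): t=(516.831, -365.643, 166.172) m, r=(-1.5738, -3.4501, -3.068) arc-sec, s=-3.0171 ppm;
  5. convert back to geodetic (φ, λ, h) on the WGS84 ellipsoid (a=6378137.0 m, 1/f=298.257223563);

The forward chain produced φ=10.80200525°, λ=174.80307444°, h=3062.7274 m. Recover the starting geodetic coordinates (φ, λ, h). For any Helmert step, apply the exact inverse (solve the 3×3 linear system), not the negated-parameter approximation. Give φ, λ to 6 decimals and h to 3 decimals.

start: φ=10.802005°, λ=174.803074°, h=3062.727 m
→ ECEF (a=6378137.000, f=1/298.257223563): X=-6243096.3223, Y=567828.5026, Z=1188074.3748
→ Helmert⁻¹: X=-6243620.5693, Y=568093.9271, Z=1188020.5557
→ Helmert⁻¹: X=-6243430.1252, Y=567683.6367, Z=1187814.7769
→ Helmert⁻¹: X=-6243755.2306, Y=567687.5184, Z=1187809.0643
→ geod (Bowring, a=6378137.000): φ=10.79856100°, λ=174.80490300°, h=3645.0470 m

φ=10.798561°, λ=174.804903°, h=3645.047 m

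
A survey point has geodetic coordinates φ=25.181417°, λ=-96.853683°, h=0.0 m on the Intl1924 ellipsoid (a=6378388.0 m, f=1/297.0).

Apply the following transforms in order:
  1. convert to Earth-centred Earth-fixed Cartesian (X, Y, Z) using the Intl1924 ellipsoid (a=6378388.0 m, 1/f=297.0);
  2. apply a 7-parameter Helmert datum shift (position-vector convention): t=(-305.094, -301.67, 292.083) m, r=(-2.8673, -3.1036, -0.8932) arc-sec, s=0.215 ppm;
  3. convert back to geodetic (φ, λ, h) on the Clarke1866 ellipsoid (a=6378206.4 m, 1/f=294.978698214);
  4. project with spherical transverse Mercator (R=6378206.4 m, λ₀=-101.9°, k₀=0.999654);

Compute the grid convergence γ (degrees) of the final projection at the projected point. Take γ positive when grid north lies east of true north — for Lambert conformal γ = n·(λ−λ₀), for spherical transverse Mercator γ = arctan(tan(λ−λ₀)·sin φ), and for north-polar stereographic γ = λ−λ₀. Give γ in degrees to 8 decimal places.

start: φ=25.181417°, λ=-96.853683°, h=0.000 m
→ ECEF (a=6378388.000, f=1/297.0): X=-689243.0398, Y=-5734461.6883, Z=2697310.6858
→ Helmert 7p (PV): X=-689613.6998, Y=-5734724.1111, Z=2697672.6930
→ geod (Bowring, a=6378206.400): φ=25.18422008°, λ=-96.85702287°, h=637.9174 m
→ into tm (λ₀=-101.9°): φ=25.18422008°, λ−λ₀=5.04297713°
convergence γ = 2.15048674°

2.15048674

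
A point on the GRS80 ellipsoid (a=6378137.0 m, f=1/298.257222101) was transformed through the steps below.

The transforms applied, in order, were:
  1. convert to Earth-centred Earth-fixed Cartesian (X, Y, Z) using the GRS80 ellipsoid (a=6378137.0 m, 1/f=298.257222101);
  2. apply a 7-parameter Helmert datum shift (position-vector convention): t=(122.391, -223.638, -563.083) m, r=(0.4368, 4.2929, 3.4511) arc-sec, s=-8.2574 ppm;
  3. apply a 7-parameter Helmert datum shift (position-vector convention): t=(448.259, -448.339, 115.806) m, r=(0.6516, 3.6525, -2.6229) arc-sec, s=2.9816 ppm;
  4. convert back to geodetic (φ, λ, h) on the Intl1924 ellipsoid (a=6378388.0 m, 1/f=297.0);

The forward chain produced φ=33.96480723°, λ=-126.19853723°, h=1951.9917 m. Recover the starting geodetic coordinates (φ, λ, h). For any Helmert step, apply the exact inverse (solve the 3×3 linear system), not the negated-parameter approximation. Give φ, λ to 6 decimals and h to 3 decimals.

start: φ=33.964807°, λ=-126.198537°, h=1951.992 m
→ ECEF (a=6378388.000, f=1/297.0): X=-3128500.9555, Y=-4274783.4743, Z=3544354.3585
→ Helmert⁻¹: X=-3128948.2916, Y=-4274350.9830, Z=3544186.0811
→ Helmert⁻¹: X=-3129241.8073, Y=-4274102.7753, Z=3544722.3583
→ geod (Bowring, a=6378137.000): φ=33.96735800°, λ=-126.20935200°, h=2287.5180 m

φ=33.967358°, λ=-126.209352°, h=2287.518 m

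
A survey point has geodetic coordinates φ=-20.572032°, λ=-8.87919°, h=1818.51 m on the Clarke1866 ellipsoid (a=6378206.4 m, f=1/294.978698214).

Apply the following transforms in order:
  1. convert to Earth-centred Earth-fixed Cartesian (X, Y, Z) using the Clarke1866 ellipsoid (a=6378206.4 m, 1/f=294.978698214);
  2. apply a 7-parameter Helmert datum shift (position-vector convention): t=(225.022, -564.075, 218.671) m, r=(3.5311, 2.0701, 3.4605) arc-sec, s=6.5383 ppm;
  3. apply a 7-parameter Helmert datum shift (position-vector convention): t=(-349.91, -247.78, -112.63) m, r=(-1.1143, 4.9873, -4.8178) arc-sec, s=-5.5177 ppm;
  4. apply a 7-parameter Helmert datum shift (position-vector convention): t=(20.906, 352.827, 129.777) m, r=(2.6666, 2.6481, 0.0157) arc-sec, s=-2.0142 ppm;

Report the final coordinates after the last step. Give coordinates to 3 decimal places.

start: φ=-20.572032°, λ=-8.879190°, h=1818.510 m
→ ECEF (a=6378206.400, f=1/294.978698214): X=5904062.4965, Y=-922354.6806, Z=-2227603.8652
→ Helmert 7p (PV): X=5904319.2388, Y=-922787.5981, Z=-2227474.8034
→ Helmert 7p (PV): X=5903861.3387, Y=-923180.2283, Z=-2227712.9182
→ Helmert 7p (PV): X=5903841.8233, Y=-922796.2925, Z=-2227666.3847

X=5903841.823 m, Y=-922796.293 m, Z=-2227666.385 m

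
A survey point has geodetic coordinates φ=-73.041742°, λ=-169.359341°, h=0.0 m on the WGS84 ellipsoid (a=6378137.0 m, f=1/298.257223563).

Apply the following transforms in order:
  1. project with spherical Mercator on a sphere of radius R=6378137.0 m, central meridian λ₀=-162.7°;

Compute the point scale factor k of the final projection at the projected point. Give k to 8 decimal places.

start: φ=-73.041742°, λ=-169.359341°, h=0.000 m
→ into merc (λ₀=-162.7°): φ=-73.04174200°, λ−λ₀=-6.65934100°
scale k = 3.42847435

3.42847435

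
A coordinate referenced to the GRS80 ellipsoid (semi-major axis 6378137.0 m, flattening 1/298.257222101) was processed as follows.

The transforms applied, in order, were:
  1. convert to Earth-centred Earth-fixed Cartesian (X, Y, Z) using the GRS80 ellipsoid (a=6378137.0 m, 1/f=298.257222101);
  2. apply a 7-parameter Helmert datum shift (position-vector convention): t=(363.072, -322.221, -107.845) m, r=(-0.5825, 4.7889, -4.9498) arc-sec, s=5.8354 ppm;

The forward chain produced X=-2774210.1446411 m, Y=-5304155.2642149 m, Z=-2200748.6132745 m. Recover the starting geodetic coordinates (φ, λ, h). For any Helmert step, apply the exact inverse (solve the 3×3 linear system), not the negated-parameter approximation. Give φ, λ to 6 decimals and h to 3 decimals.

φ=-20.311548°, λ=-117.613457°, h=1822.038 m

start: X=-2774210.1446, Y=-5304155.2642, Z=-2200748.6133 m
→ Helmert⁻¹: X=-2774378.6532, Y=-5303862.4561, Z=-2200707.3185
→ geod (Bowring, a=6378137.000): φ=-20.31154800°, λ=-117.61345700°, h=1822.0380 m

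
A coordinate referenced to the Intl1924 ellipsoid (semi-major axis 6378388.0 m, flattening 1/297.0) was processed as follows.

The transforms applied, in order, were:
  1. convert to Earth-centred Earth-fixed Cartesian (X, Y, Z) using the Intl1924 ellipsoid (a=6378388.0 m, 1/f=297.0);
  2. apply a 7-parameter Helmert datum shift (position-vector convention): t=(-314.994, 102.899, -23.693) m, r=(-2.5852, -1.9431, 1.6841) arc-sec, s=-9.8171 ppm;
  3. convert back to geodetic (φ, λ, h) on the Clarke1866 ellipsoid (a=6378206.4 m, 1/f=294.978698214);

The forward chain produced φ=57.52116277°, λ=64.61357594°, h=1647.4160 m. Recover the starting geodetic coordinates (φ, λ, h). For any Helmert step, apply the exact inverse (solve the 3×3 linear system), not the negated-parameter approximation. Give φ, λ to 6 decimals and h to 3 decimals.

φ=57.520179°, λ=64.606383°, h=1466.847 m

start: φ=57.521163°, λ=64.613576°, h=1647.416 m
→ ECEF (a=6378206.400, f=1/294.978698214): X=1472307.1482, Y=3102568.7049, Z=5358478.3028
→ Helmert⁻¹: X=1472712.4097, Y=3102417.0778, Z=5358579.6116
→ geod (Bowring, a=6378388.000): φ=57.52017900°, λ=64.60638300°, h=1466.8470 m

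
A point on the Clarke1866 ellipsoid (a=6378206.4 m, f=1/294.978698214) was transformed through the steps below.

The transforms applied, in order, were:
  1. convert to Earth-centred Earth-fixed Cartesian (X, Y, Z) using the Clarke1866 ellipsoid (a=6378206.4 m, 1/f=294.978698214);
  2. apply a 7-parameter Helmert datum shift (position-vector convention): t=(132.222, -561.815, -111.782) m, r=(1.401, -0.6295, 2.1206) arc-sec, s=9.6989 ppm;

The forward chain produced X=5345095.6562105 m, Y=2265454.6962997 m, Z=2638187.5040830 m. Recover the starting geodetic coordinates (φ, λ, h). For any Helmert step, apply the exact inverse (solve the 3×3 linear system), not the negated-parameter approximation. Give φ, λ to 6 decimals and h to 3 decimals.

φ=24.585987°, λ=22.974234°, h=2288.506 m

start: X=5345095.6562, Y=2265454.6963, Z=2638187.5041 m
→ Helmert⁻¹: X=5344942.9423, Y=2265957.5021, Z=2638241.9946
→ geod (Bowring, a=6378206.400): φ=24.58598700°, λ=22.97423400°, h=2288.5060 m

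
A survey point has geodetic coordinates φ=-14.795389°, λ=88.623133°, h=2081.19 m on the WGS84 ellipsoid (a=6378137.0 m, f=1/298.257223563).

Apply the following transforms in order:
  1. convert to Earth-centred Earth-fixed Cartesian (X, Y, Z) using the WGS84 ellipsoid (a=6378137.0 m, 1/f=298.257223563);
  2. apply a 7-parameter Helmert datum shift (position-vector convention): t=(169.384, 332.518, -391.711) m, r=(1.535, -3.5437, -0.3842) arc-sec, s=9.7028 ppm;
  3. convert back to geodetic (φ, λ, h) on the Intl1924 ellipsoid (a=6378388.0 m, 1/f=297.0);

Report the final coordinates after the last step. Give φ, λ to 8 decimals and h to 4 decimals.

start: φ=-14.795389°, λ=88.623133°, h=2081.190 m
→ ECEF (a=6378137.000, f=1/298.257223563): X=148256.6756, Y=6168240.3561, Z=-1618752.8855
→ Helmert 7p (PV): X=148466.7985, Y=6168644.4939, Z=-1619111.8520
→ geod (Bowring, a=6378388.000): φ=-14.79798716°, λ=88.62127263°, h=2323.3148 m

φ=-14.79798716°, λ=88.62127263°, h=2323.3148 m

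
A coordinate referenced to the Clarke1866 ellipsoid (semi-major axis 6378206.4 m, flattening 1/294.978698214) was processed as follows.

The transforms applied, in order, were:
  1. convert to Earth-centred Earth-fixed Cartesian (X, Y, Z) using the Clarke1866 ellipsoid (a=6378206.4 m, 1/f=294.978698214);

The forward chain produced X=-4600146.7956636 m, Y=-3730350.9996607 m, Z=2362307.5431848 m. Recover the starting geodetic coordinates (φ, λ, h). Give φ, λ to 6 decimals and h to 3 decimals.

φ=21.879546°, λ=-140.960713°, h=1087.402 m

start: X=-4600146.7957, Y=-3730350.9997, Z=2362307.5432 m
→ geod (Bowring, a=6378206.400): φ=21.87954600°, λ=-140.96071300°, h=1087.4020 m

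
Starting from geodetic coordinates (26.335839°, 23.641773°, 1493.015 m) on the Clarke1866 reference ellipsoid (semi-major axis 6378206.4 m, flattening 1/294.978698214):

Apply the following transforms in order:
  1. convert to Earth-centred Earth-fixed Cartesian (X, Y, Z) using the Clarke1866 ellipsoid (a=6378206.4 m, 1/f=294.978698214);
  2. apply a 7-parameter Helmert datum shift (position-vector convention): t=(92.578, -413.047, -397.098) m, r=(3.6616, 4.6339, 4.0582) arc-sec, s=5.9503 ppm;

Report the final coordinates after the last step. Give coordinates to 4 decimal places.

start: φ=26.335839°, λ=23.641773°, h=1493.015 m
→ ECEF (a=6378206.400, f=1/294.978698214): X=5241165.9581, Y=2294361.1281, Z=2812959.3170
→ Helmert 7p (PV): X=5241307.7771, Y=2294014.9165, Z=2812501.9389

X=5241307.7771 m, Y=2294014.9165 m, Z=2812501.9389 m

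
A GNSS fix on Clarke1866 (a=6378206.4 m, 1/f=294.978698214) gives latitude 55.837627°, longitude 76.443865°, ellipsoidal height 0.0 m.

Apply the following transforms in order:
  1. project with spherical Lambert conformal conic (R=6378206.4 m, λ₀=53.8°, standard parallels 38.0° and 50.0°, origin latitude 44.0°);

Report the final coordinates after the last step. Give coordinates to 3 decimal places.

start: φ=55.837627°, λ=76.443865°, h=0.000 m
→ lcc (R=6378206.4, λ₀=53.8°): E=1422106.0386, N=1517067.5334

E=1422106.039 m, N=1517067.533 m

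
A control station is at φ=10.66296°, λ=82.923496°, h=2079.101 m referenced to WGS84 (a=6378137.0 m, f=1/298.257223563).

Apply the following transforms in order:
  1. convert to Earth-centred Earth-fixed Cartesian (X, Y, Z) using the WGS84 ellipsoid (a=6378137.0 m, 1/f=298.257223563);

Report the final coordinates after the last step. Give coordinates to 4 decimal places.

X=772523.9234 m, Y=6222997.6006 m, Z=1172773.9306 m

start: φ=10.662960°, λ=82.923496°, h=2079.101 m
→ ECEF (a=6378137.000, f=1/298.257223563): X=772523.9234, Y=6222997.6006, Z=1172773.9306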